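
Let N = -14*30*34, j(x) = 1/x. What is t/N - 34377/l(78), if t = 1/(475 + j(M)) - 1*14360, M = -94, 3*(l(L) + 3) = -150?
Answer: 10976167253189/16896074580 ≈ 649.63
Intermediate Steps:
l(L) = -53 (l(L) = -3 + (⅓)*(-150) = -3 - 50 = -53)
N = -14280 (N = -420*34 = -14280)
t = -641159546/44649 (t = 1/(475 + 1/(-94)) - 1*14360 = 1/(475 - 1/94) - 14360 = 1/(44649/94) - 14360 = 94/44649 - 14360 = -641159546/44649 ≈ -14360.)
t/N - 34377/l(78) = -641159546/44649/(-14280) - 34377/(-53) = -641159546/44649*(-1/14280) - 34377*(-1/53) = 320579773/318793860 + 34377/53 = 10976167253189/16896074580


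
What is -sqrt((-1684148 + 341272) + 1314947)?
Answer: -I*sqrt(27929) ≈ -167.12*I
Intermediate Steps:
-sqrt((-1684148 + 341272) + 1314947) = -sqrt(-1342876 + 1314947) = -sqrt(-27929) = -I*sqrt(27929)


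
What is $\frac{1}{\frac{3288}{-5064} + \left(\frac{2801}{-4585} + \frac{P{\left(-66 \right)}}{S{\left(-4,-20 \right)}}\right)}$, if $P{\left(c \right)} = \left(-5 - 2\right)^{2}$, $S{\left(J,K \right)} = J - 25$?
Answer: $- \frac{28055615}{82759839} \approx -0.339$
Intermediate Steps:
$S{\left(J,K \right)} = -25 + J$
$P{\left(c \right)} = 49$ ($P{\left(c \right)} = \left(-7\right)^{2} = 49$)
$\frac{1}{\frac{3288}{-5064} + \left(\frac{2801}{-4585} + \frac{P{\left(-66 \right)}}{S{\left(-4,-20 \right)}}\right)} = \frac{1}{\frac{3288}{-5064} + \left(\frac{2801}{-4585} + \frac{49}{-25 - 4}\right)} = \frac{1}{3288 \left(- \frac{1}{5064}\right) + \left(2801 \left(- \frac{1}{4585}\right) + \frac{49}{-29}\right)} = \frac{1}{- \frac{137}{211} + \left(- \frac{2801}{4585} + 49 \left(- \frac{1}{29}\right)\right)} = \frac{1}{- \frac{137}{211} - \frac{305894}{132965}} = \frac{1}{- \frac{82759839}{28055615}} = - \frac{28055615}{82759839}$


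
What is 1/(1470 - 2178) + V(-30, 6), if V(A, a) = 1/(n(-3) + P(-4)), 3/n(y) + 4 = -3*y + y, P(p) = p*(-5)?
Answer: 1373/30444 ≈ 0.045099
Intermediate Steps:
P(p) = -5*p
n(y) = 3/(-4 - 2*y) (n(y) = 3/(-4 + (-3*y + y)) = 3/(-4 - 2*y))
V(A, a) = 2/43 (V(A, a) = 1/(-3/(4 + 2*(-3)) - 5*(-4)) = 1/(-3/(4 - 6) + 20) = 1/(-3/(-2) + 20) = 1/(-3*(-1/2) + 20) = 1/(3/2 + 20) = 1/(43/2) = 2/43)
1/(1470 - 2178) + V(-30, 6) = 1/(1470 - 2178) + 2/43 = 1/(-708) + 2/43 = -1/708 + 2/43 = 1373/30444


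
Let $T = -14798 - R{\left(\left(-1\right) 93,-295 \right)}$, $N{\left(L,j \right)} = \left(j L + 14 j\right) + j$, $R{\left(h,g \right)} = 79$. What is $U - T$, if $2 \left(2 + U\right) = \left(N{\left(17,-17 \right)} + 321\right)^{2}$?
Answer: $\frac{79479}{2} \approx 39740.0$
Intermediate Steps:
$N{\left(L,j \right)} = 15 j + L j$ ($N{\left(L,j \right)} = \left(L j + 14 j\right) + j = \left(14 j + L j\right) + j = 15 j + L j$)
$T = -14877$ ($T = -14798 - 79 = -14877$)
$U = \frac{49725}{2}$ ($U = -2 + \frac{\left(- 17 \left(15 + 17\right) + 321\right)^{2}}{2} = -2 + \frac{\left(\left(-17\right) 32 + 321\right)^{2}}{2} = -2 + \frac{\left(-544 + 321\right)^{2}}{2} = -2 + \frac{\left(-223\right)^{2}}{2} = -2 + \frac{1}{2} \cdot 49729 = -2 + \frac{49729}{2} = \frac{49725}{2} \approx 24863.0$)
$U - T = \frac{49725}{2} - -14877 = \frac{49725}{2} + 14877 = \frac{79479}{2}$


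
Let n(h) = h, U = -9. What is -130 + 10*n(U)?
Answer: -220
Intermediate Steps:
-130 + 10*n(U) = -130 + 10*(-9) = -130 - 90 = -220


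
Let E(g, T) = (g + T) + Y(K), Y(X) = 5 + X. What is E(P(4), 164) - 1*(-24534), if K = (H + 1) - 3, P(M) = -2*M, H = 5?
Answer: 24698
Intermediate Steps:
K = 3 (K = (5 + 1) - 3 = 6 - 3 = 3)
E(g, T) = 8 + T + g (E(g, T) = (g + T) + (5 + 3) = (T + g) + 8 = 8 + T + g)
E(P(4), 164) - 1*(-24534) = (8 + 164 - 2*4) - 1*(-24534) = (8 + 164 - 8) + 24534 = 164 + 24534 = 24698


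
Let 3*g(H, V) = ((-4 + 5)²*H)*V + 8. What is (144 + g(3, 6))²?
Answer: 209764/9 ≈ 23307.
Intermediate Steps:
g(H, V) = 8/3 + H*V/3 (g(H, V) = (((-4 + 5)²*H)*V + 8)/3 = ((1²*H)*V + 8)/3 = ((1*H)*V + 8)/3 = (H*V + 8)/3 = (8 + H*V)/3 = 8/3 + H*V/3)
(144 + g(3, 6))² = (144 + (8/3 + (⅓)*3*6))² = (144 + (8/3 + 6))² = (144 + 26/3)² = (458/3)² = 209764/9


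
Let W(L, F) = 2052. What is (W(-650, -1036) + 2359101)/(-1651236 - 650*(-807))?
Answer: -787051/375562 ≈ -2.0957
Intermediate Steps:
(W(-650, -1036) + 2359101)/(-1651236 - 650*(-807)) = (2052 + 2359101)/(-1651236 - 650*(-807)) = 2361153/(-1651236 + 524550) = 2361153/(-1126686) = 2361153*(-1/1126686) = -787051/375562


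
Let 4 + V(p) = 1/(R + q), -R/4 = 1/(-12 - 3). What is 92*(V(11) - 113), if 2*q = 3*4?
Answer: -505218/47 ≈ -10749.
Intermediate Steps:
q = 6 (q = (3*4)/2 = (½)*12 = 6)
R = 4/15 (R = -4/(-12 - 3) = -4/(-15) = -4*(-1/15) = 4/15 ≈ 0.26667)
V(p) = -361/94 (V(p) = -4 + 1/(4/15 + 6) = -4 + 1/(94/15) = -4 + 15/94 = -361/94)
92*(V(11) - 113) = 92*(-361/94 - 113) = 92*(-10983/94) = -505218/47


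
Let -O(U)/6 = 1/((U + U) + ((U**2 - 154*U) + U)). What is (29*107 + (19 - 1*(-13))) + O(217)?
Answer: 7483244/2387 ≈ 3135.0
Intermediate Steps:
O(U) = -6/(U**2 - 151*U) (O(U) = -6/((U + U) + ((U**2 - 154*U) + U)) = -6/(2*U + (U**2 - 153*U)) = -6/(U**2 - 151*U))
(29*107 + (19 - 1*(-13))) + O(217) = (29*107 + (19 - 1*(-13))) - 6/(217*(-151 + 217)) = (3103 + (19 + 13)) - 6*1/217/66 = (3103 + 32) - 6*1/217*1/66 = 3135 - 1/2387 = 7483244/2387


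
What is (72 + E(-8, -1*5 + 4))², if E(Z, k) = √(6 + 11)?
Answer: (72 + √17)² ≈ 5794.7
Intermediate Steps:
E(Z, k) = √17
(72 + E(-8, -1*5 + 4))² = (72 + √17)²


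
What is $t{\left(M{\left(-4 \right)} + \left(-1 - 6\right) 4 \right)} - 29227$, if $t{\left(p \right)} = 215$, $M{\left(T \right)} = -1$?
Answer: $-29012$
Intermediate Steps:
$t{\left(M{\left(-4 \right)} + \left(-1 - 6\right) 4 \right)} - 29227 = 215 - 29227 = -29012$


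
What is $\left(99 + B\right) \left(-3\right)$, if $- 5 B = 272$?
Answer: $- \frac{669}{5} \approx -133.8$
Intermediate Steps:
$B = - \frac{272}{5}$ ($B = \left(- \frac{1}{5}\right) 272 = - \frac{272}{5} \approx -54.4$)
$\left(99 + B\right) \left(-3\right) = \left(99 - \frac{272}{5}\right) \left(-3\right) = \frac{223}{5} \left(-3\right) = - \frac{669}{5}$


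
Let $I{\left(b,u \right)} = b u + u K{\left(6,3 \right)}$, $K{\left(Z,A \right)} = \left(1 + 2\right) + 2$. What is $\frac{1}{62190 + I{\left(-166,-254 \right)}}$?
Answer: $\frac{1}{103084} \approx 9.7008 \cdot 10^{-6}$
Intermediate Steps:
$K{\left(Z,A \right)} = 5$ ($K{\left(Z,A \right)} = 3 + 2 = 5$)
$I{\left(b,u \right)} = 5 u + b u$ ($I{\left(b,u \right)} = b u + u 5 = b u + 5 u = 5 u + b u$)
$\frac{1}{62190 + I{\left(-166,-254 \right)}} = \frac{1}{62190 - 254 \left(5 - 166\right)} = \frac{1}{62190 - -40894} = \frac{1}{62190 + 40894} = \frac{1}{103084}$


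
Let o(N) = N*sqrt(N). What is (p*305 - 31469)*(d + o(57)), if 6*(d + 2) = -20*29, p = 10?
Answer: 2804008 - 1619883*sqrt(57) ≈ -9.4258e+6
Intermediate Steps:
d = -296/3 (d = -2 + (-20*29)/6 = -2 + (1/6)*(-580) = -2 - 290/3 = -296/3 ≈ -98.667)
o(N) = N**(3/2)
(p*305 - 31469)*(d + o(57)) = (10*305 - 31469)*(-296/3 + 57**(3/2)) = (3050 - 31469)*(-296/3 + 57*sqrt(57)) = -28419*(-296/3 + 57*sqrt(57)) = 2804008 - 1619883*sqrt(57)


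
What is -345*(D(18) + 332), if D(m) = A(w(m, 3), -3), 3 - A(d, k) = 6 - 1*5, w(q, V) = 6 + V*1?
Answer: -115230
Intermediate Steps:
w(q, V) = 6 + V
A(d, k) = 2 (A(d, k) = 3 - (6 - 1*5) = 3 - (6 - 5) = 3 - 1*1 = 3 - 1 = 2)
D(m) = 2
-345*(D(18) + 332) = -345*(2 + 332) = -345*334 = -115230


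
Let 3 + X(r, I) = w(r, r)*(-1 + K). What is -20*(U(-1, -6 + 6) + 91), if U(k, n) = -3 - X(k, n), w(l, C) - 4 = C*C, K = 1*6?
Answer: -1320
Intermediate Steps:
K = 6
w(l, C) = 4 + C² (w(l, C) = 4 + C*C = 4 + C²)
X(r, I) = 17 + 5*r² (X(r, I) = -3 + (4 + r²)*(-1 + 6) = -3 + (4 + r²)*5 = -3 + (20 + 5*r²) = 17 + 5*r²)
U(k, n) = -20 - 5*k² (U(k, n) = -3 - (17 + 5*k²) = -3 + (-17 - 5*k²) = -20 - 5*k²)
-20*(U(-1, -6 + 6) + 91) = -20*((-20 - 5*(-1)²) + 91) = -20*((-20 - 5*1) + 91) = -20*((-20 - 5) + 91) = -20*(-25 + 91) = -20*66 = -1320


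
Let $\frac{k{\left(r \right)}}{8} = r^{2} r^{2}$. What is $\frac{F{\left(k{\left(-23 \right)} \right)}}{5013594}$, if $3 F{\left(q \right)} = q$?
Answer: $\frac{1119364}{7520391} \approx 0.14884$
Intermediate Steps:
$k{\left(r \right)} = 8 r^{4}$ ($k{\left(r \right)} = 8 r^{2} r^{2} = 8 r^{4}$)
$F{\left(q \right)} = \frac{q}{3}$
$\frac{F{\left(k{\left(-23 \right)} \right)}}{5013594} = \frac{\frac{1}{3} \cdot 8 \left(-23\right)^{4}}{5013594} = \frac{8 \cdot 279841}{3} \cdot \frac{1}{5013594} = \frac{1}{3} \cdot 2238728 \cdot \frac{1}{5013594} = \frac{2238728}{3} \cdot \frac{1}{5013594} = \frac{1119364}{7520391}$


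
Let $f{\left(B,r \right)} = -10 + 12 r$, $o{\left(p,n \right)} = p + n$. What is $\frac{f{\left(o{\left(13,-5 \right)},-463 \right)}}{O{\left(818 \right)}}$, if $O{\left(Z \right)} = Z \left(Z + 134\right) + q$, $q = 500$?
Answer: $- \frac{2783}{389618} \approx -0.0071429$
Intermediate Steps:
$o{\left(p,n \right)} = n + p$
$O{\left(Z \right)} = 500 + Z \left(134 + Z\right)$ ($O{\left(Z \right)} = Z \left(Z + 134\right) + 500 = Z \left(134 + Z\right) + 500 = 500 + Z \left(134 + Z\right)$)
$\frac{f{\left(o{\left(13,-5 \right)},-463 \right)}}{O{\left(818 \right)}} = \frac{-10 + 12 \left(-463\right)}{500 + 818^{2} + 134 \cdot 818} = \frac{-10 - 5556}{500 + 669124 + 109612} = - \frac{5566}{779236} = \left(-5566\right) \frac{1}{779236} = - \frac{2783}{389618}$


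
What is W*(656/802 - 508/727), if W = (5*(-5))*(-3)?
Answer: 2606100/291527 ≈ 8.9395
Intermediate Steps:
W = 75 (W = -25*(-3) = 75)
W*(656/802 - 508/727) = 75*(656/802 - 508/727) = 75*(656*(1/802) - 508*1/727) = 75*(328/401 - 508/727) = 75*(34748/291527) = 2606100/291527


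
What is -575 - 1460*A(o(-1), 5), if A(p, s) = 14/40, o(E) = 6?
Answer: -1086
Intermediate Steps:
A(p, s) = 7/20 (A(p, s) = 14*(1/40) = 7/20)
-575 - 1460*A(o(-1), 5) = -575 - 1460*7/20 = -575 - 511 = -1086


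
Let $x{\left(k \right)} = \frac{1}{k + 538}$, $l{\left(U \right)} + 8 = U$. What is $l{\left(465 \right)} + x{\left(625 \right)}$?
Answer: $\frac{531492}{1163} \approx 457.0$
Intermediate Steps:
$l{\left(U \right)} = -8 + U$
$x{\left(k \right)} = \frac{1}{538 + k}$
$l{\left(465 \right)} + x{\left(625 \right)} = \left(-8 + 465\right) + \frac{1}{538 + 625} = 457 + \frac{1}{1163} = \frac{531492}{1163}$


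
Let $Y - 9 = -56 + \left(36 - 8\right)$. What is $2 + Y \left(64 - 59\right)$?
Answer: $-93$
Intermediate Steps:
$Y = -19$ ($Y = 9 + \left(-56 + \left(36 - 8\right)\right) = 9 + \left(-56 + 28\right) = 9 - 28 = -19$)
$2 + Y \left(64 - 59\right) = 2 - 19 \left(64 - 59\right) = 2 - 95 = -93$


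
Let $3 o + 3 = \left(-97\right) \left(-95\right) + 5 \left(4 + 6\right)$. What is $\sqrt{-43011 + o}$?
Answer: $\frac{i \sqrt{359313}}{3} \approx 199.81 i$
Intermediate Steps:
$o = \frac{9262}{3}$ ($o = -1 + \frac{\left(-97\right) \left(-95\right) + 5 \left(4 + 6\right)}{3} = -1 + \frac{9215 + 5 \cdot 10}{3} = -1 + \frac{9215 + 50}{3} = -1 + \frac{1}{3} \cdot 9265 = -1 + \frac{9265}{3} = \frac{9262}{3} \approx 3087.3$)
$\sqrt{-43011 + o} = \sqrt{-43011 + \frac{9262}{3}} = \sqrt{- \frac{119771}{3}} = \frac{i \sqrt{359313}}{3}$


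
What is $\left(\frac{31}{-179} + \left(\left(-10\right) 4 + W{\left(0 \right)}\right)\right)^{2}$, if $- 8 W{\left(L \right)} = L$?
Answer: $\frac{51710481}{32041} \approx 1613.9$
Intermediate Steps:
$W{\left(L \right)} = - \frac{L}{8}$
$\left(\frac{31}{-179} + \left(\left(-10\right) 4 + W{\left(0 \right)}\right)\right)^{2} = \left(\frac{31}{-179} - 40\right)^{2} = \left(31 \left(- \frac{1}{179}\right) + \left(-40 + 0\right)\right)^{2} = \left(- \frac{31}{179} - 40\right)^{2} = \left(- \frac{7191}{179}\right)^{2} = \frac{51710481}{32041}$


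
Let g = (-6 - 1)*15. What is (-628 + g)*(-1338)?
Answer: 980754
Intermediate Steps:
g = -105 (g = -7*15 = -105)
(-628 + g)*(-1338) = (-628 - 105)*(-1338) = -733*(-1338) = 980754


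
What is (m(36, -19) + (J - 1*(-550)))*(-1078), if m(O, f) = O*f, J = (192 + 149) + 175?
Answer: -411796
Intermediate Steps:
J = 516 (J = 341 + 175 = 516)
(m(36, -19) + (J - 1*(-550)))*(-1078) = (36*(-19) + (516 - 1*(-550)))*(-1078) = (-684 + (516 + 550))*(-1078) = (-684 + 1066)*(-1078) = 382*(-1078) = -411796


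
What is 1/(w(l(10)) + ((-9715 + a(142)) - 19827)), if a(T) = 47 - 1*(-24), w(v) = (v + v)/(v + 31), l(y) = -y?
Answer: -21/618911 ≈ -3.3931e-5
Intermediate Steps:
w(v) = 2*v/(31 + v) (w(v) = (2*v)/(31 + v) = 2*v/(31 + v))
a(T) = 71 (a(T) = 47 + 24 = 71)
1/(w(l(10)) + ((-9715 + a(142)) - 19827)) = 1/(2*(-1*10)/(31 - 1*10) + ((-9715 + 71) - 19827)) = 1/(2*(-10)/(31 - 10) + (-9644 - 19827)) = 1/(2*(-10)/21 - 29471) = 1/(2*(-10)*(1/21) - 29471) = 1/(-20/21 - 29471) = 1/(-618911/21) = -21/618911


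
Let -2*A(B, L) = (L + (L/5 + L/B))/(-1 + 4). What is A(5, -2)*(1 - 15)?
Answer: -98/15 ≈ -6.5333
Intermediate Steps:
A(B, L) = -L/5 - L/(6*B) (A(B, L) = -(L + (L/5 + L/B))/(2*(-1 + 4)) = -(L + (L*(1/5) + L/B))/(2*3) = -(L + (L/5 + L/B))/(2*3) = -(6*L/5 + L/B)/(2*3) = -(2*L/5 + L/(3*B))/2 = -L/5 - L/(6*B))
A(5, -2)*(1 - 15) = (-1/5*(-2) - 1/6*(-2)/5)*(1 - 15) = (2/5 - 1/6*(-2)*1/5)*(-14) = (2/5 + 1/15)*(-14) = (7/15)*(-14) = -98/15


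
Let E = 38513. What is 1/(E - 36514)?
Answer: 1/1999 ≈ 0.00050025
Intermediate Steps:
1/(E - 36514) = 1/(38513 - 36514) = 1/1999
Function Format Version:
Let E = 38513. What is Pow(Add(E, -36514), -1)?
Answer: Rational(1, 1999) ≈ 0.00050025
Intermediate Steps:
Pow(Add(E, -36514), -1) = Pow(Add(38513, -36514), -1) = Pow(1999, -1) = Rational(1, 1999)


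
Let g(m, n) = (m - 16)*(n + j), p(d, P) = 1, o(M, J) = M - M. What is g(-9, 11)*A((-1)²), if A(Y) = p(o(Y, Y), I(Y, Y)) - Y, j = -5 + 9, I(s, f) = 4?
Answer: 0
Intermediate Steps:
o(M, J) = 0
j = 4
g(m, n) = (-16 + m)*(4 + n) (g(m, n) = (m - 16)*(n + 4) = (-16 + m)*(4 + n))
A(Y) = 1 - Y
g(-9, 11)*A((-1)²) = (-64 - 16*11 + 4*(-9) - 9*11)*(1 - 1*(-1)²) = (-64 - 176 - 36 - 99)*(1 - 1*1) = -375*(1 - 1) = -375*0 = 0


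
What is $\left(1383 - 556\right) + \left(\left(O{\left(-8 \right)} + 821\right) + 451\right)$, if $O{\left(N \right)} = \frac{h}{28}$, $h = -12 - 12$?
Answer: $\frac{14687}{7} \approx 2098.1$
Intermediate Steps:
$h = -24$
$O{\left(N \right)} = - \frac{6}{7}$ ($O{\left(N \right)} = - \frac{24}{28} = \left(-24\right) \frac{1}{28} = - \frac{6}{7}$)
$\left(1383 - 556\right) + \left(\left(O{\left(-8 \right)} + 821\right) + 451\right) = \left(1383 - 556\right) + \left(\left(- \frac{6}{7} + 821\right) + 451\right) = 827 + \left(\frac{5741}{7} + 451\right) = 827 + \frac{8898}{7} = \frac{14687}{7}$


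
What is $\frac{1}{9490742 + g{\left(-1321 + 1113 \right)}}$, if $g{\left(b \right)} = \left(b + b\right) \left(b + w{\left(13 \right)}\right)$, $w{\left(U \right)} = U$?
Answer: $\frac{1}{9571862} \approx 1.0447 \cdot 10^{-7}$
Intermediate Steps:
$g{\left(b \right)} = 2 b \left(13 + b\right)$ ($g{\left(b \right)} = \left(b + b\right) \left(b + 13\right) = 2 b \left(13 + b\right)$)
$\frac{1}{9490742 + g{\left(-1321 + 1113 \right)}} = \frac{1}{9490742 + 2 \left(-1321 + 1113\right) \left(13 + \left(-1321 + 1113\right)\right)} = \frac{1}{9490742 + 2 \left(-208\right) \left(13 - 208\right)} = \frac{1}{9490742 + 2 \left(-208\right) \left(-195\right)} = \frac{1}{9490742 + 81120} = \frac{1}{9571862}$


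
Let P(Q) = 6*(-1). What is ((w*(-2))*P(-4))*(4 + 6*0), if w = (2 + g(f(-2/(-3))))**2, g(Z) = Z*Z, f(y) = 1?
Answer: 432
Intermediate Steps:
g(Z) = Z**2
w = 9 (w = (2 + 1**2)**2 = (2 + 1)**2 = 3**2 = 9)
P(Q) = -6
((w*(-2))*P(-4))*(4 + 6*0) = ((9*(-2))*(-6))*(4 + 6*0) = (-18*(-6))*(4 + 0) = 108*4 = 432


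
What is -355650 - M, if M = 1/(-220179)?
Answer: -78306661349/220179 ≈ -3.5565e+5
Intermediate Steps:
M = -1/220179 ≈ -4.5418e-6
-355650 - M = -355650 - 1*(-1/220179) = -355650 + 1/220179 = -78306661349/220179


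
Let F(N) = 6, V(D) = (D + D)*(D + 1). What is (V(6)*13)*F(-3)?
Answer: 6552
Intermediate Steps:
V(D) = 2*D*(1 + D) (V(D) = (2*D)*(1 + D) = 2*D*(1 + D))
(V(6)*13)*F(-3) = ((2*6*(1 + 6))*13)*6 = ((2*6*7)*13)*6 = (84*13)*6 = 1092*6 = 6552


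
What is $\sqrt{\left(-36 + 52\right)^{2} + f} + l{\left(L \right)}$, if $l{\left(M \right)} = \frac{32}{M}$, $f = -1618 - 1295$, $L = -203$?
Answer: $- \frac{32}{203} + i \sqrt{2657} \approx -0.15764 + 51.546 i$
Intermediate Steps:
$f = -2913$ ($f = -1618 - 1295 = -2913$)
$\sqrt{\left(-36 + 52\right)^{2} + f} + l{\left(L \right)} = \sqrt{\left(-36 + 52\right)^{2} - 2913} + \frac{32}{-203} = \sqrt{16^{2} - 2913} + 32 \left(- \frac{1}{203}\right) = \sqrt{256 - 2913} - \frac{32}{203} = \sqrt{-2657} - \frac{32}{203} = i \sqrt{2657} - \frac{32}{203} = - \frac{32}{203} + i \sqrt{2657}$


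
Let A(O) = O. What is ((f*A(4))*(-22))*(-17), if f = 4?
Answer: 5984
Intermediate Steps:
((f*A(4))*(-22))*(-17) = ((4*4)*(-22))*(-17) = (16*(-22))*(-17) = -352*(-17) = 5984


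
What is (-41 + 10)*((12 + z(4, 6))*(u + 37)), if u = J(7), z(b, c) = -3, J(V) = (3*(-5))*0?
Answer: -10323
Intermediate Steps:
J(V) = 0 (J(V) = -15*0 = 0)
u = 0
(-41 + 10)*((12 + z(4, 6))*(u + 37)) = (-41 + 10)*((12 - 3)*(0 + 37)) = -279*37 = -31*333 = -10323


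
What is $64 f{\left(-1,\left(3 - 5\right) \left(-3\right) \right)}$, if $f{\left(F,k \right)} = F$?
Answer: $-64$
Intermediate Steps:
$64 f{\left(-1,\left(3 - 5\right) \left(-3\right) \right)} = 64 \left(-1\right) = -64$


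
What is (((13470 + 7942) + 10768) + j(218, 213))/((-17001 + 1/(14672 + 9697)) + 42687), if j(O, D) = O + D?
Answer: 794697459/625942135 ≈ 1.2696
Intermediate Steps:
j(O, D) = D + O
(((13470 + 7942) + 10768) + j(218, 213))/((-17001 + 1/(14672 + 9697)) + 42687) = (((13470 + 7942) + 10768) + (213 + 218))/((-17001 + 1/(14672 + 9697)) + 42687) = ((21412 + 10768) + 431)/((-17001 + 1/24369) + 42687) = (32180 + 431)/((-17001 + 1/24369) + 42687) = 32611/(-414297368/24369 + 42687) = 32611/(625942135/24369) = 32611*(24369/625942135) = 794697459/625942135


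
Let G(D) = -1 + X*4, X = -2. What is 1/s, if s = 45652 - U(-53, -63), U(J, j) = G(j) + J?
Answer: 1/45714 ≈ 2.1875e-5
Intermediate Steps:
G(D) = -9 (G(D) = -1 - 2*4 = -1 - 8 = -9)
U(J, j) = -9 + J
s = 45714 (s = 45652 - (-9 - 53) = 45652 - 1*(-62) = 45652 + 62 = 45714)
1/s = 1/45714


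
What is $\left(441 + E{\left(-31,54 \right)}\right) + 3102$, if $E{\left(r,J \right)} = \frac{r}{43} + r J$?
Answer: $\frac{80336}{43} \approx 1868.3$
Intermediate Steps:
$E{\left(r,J \right)} = \frac{r}{43} + J r$
$\left(441 + E{\left(-31,54 \right)}\right) + 3102 = \left(441 - 31 \left(\frac{1}{43} + 54\right)\right) + 3102 = \left(441 - \frac{72013}{43}\right) + 3102 = - \frac{53050}{43} + 3102 = \frac{80336}{43}$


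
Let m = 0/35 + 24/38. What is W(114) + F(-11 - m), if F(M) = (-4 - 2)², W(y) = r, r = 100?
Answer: 136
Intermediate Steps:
W(y) = 100
m = 12/19 (m = 0*(1/35) + 24*(1/38) = 0 + 12/19 = 12/19 ≈ 0.63158)
F(M) = 36 (F(M) = (-6)² = 36)
W(114) + F(-11 - m) = 100 + 36 = 136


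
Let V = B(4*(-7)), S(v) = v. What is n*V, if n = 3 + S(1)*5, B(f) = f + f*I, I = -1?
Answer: 0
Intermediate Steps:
B(f) = 0 (B(f) = f + f*(-1) = f - f = 0)
V = 0
n = 8 (n = 3 + 1*5 = 3 + 5 = 8)
n*V = 8*0 = 0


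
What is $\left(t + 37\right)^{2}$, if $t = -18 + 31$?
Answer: $2500$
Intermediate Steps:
$t = 13$
$\left(t + 37\right)^{2} = \left(13 + 37\right)^{2} = 50^{2} = 2500$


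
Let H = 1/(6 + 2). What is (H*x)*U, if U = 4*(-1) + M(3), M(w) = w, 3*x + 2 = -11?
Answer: 13/24 ≈ 0.54167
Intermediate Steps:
x = -13/3 (x = -⅔ + (⅓)*(-11) = -⅔ - 11/3 = -13/3 ≈ -4.3333)
H = ⅛ (H = 1/8 = ⅛ ≈ 0.12500)
U = -1 (U = 4*(-1) + 3 = -4 + 3 = -1)
(H*x)*U = ((⅛)*(-13/3))*(-1) = -13/24*(-1) = 13/24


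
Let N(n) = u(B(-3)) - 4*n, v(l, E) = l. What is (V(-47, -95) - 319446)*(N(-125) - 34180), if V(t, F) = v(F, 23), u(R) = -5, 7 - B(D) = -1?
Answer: 10763738585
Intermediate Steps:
B(D) = 8 (B(D) = 7 - 1*(-1) = 7 + 1 = 8)
V(t, F) = F
N(n) = -5 - 4*n
(V(-47, -95) - 319446)*(N(-125) - 34180) = (-95 - 319446)*((-5 - 4*(-125)) - 34180) = -319541*((-5 + 500) - 34180) = -319541*(495 - 34180) = -319541*(-33685) = 10763738585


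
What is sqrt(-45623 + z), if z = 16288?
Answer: I*sqrt(29335) ≈ 171.27*I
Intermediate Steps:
sqrt(-45623 + z) = sqrt(-45623 + 16288) = sqrt(-29335) = I*sqrt(29335)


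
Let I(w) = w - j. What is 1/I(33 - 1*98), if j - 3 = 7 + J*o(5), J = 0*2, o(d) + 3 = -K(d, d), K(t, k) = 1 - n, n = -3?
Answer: -1/75 ≈ -0.013333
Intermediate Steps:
K(t, k) = 4 (K(t, k) = 1 - 1*(-3) = 1 + 3 = 4)
o(d) = -7 (o(d) = -3 - 1*4 = -3 - 4 = -7)
J = 0
j = 10 (j = 3 + (7 + 0*(-7)) = 3 + (7 + 0) = 3 + 7 = 10)
I(w) = -10 + w (I(w) = w - 1*10 = w - 10 = -10 + w)
1/I(33 - 1*98) = 1/(-10 + (33 - 1*98)) = 1/(-10 + (33 - 98)) = 1/(-10 - 65) = 1/(-75) = -1/75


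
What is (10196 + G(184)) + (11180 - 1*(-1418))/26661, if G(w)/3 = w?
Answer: 286565026/26661 ≈ 10748.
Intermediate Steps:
G(w) = 3*w
(10196 + G(184)) + (11180 - 1*(-1418))/26661 = (10196 + 3*184) + (11180 - 1*(-1418))/26661 = (10196 + 552) + (11180 + 1418)*(1/26661) = 10748 + 12598*(1/26661) = 10748 + 12598/26661 = 286565026/26661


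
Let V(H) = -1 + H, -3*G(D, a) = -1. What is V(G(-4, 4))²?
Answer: 4/9 ≈ 0.44444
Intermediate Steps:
G(D, a) = ⅓ (G(D, a) = -⅓*(-1) = ⅓)
V(G(-4, 4))² = (-1 + ⅓)² = (-⅔)² = 4/9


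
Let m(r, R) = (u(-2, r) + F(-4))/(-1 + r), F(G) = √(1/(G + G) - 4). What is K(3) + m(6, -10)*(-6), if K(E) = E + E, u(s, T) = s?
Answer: 42/5 - 3*I*√66/10 ≈ 8.4 - 2.4372*I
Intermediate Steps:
K(E) = 2*E
F(G) = √(-4 + 1/(2*G)) (F(G) = √(1/(2*G) - 4) = √(-4 + 1/(2*G)))
m(r, R) = (-2 + I*√66/4)/(-1 + r) (m(r, R) = (-2 + √(-16 + 2/(-4))/2)/(-1 + r) = (-2 + √(-16 + 2*(-¼))/2)/(-1 + r) = (-2 + √(-16 - ½)/2)/(-1 + r) = (-2 + √(-33/2)/2)/(-1 + r) = (-2 + (I*√66/2)/2)/(-1 + r) = (-2 + I*√66/4)/(-1 + r))
K(3) + m(6, -10)*(-6) = 2*3 + ((-8 + I*√66)/(4*(-1 + 6)))*(-6) = 6 + ((¼)*(-8 + I*√66)/5)*(-6) = 6 + ((¼)*(⅕)*(-8 + I*√66))*(-6) = 6 + (-⅖ + I*√66/20)*(-6) = 6 + (12/5 - 3*I*√66/10) = 42/5 - 3*I*√66/10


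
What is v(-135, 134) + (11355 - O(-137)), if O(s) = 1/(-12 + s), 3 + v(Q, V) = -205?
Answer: 1660904/149 ≈ 11147.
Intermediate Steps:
v(Q, V) = -208 (v(Q, V) = -3 - 205 = -208)
v(-135, 134) + (11355 - O(-137)) = -208 + (11355 - 1/(-12 - 137)) = -208 + (11355 - 1/(-149)) = -208 + (11355 - 1*(-1/149)) = -208 + (11355 + 1/149) = -208 + 1691896/149 = 1660904/149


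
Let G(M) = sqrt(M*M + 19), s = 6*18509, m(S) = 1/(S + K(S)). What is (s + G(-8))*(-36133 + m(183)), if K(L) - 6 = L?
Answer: -248788260775/62 - 13441475*sqrt(83)/372 ≈ -4.0130e+9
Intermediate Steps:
K(L) = 6 + L
m(S) = 1/(6 + 2*S) (m(S) = 1/(S + (6 + S)) = 1/(6 + 2*S))
s = 111054
G(M) = sqrt(19 + M**2) (G(M) = sqrt(M**2 + 19) = sqrt(19 + M**2))
(s + G(-8))*(-36133 + m(183)) = (111054 + sqrt(19 + (-8)**2))*(-36133 + 1/(2*(3 + 183))) = (111054 + sqrt(19 + 64))*(-36133 + (1/2)/186) = (111054 + sqrt(83))*(-36133 + (1/2)*(1/186)) = (111054 + sqrt(83))*(-36133 + 1/372) = (111054 + sqrt(83))*(-13441475/372) = -248788260775/62 - 13441475*sqrt(83)/372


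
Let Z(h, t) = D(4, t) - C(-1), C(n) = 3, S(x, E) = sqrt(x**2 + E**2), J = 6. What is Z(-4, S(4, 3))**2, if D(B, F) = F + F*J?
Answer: 1024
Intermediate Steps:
S(x, E) = sqrt(E**2 + x**2)
D(B, F) = 7*F (D(B, F) = F + F*6 = F + 6*F = 7*F)
Z(h, t) = -3 + 7*t (Z(h, t) = 7*t - 1*3 = 7*t - 3 = -3 + 7*t)
Z(-4, S(4, 3))**2 = (-3 + 7*sqrt(3**2 + 4**2))**2 = (-3 + 7*sqrt(9 + 16))**2 = (-3 + 7*sqrt(25))**2 = (-3 + 7*5)**2 = (-3 + 35)**2 = 32**2 = 1024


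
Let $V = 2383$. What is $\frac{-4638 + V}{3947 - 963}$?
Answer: $- \frac{2255}{2984} \approx -0.7557$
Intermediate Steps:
$\frac{-4638 + V}{3947 - 963} = \frac{-4638 + 2383}{3947 - 963} = - \frac{2255}{2984}$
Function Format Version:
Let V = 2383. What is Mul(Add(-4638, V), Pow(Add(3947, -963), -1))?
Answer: Rational(-2255, 2984) ≈ -0.75570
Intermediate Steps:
Mul(Add(-4638, V), Pow(Add(3947, -963), -1)) = Mul(Add(-4638, 2383), Pow(Add(3947, -963), -1)) = Mul(-2255, Pow(2984, -1)) = Mul(-2255, Rational(1, 2984)) = Rational(-2255, 2984)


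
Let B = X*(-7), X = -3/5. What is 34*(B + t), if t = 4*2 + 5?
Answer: 2924/5 ≈ 584.80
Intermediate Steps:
X = -3/5 (X = -3*1/5 = -3/5 ≈ -0.60000)
t = 13 (t = 8 + 5 = 13)
B = 21/5 (B = -3/5*(-7) = 21/5 ≈ 4.2000)
34*(B + t) = 34*(21/5 + 13) = 34*(86/5) = 2924/5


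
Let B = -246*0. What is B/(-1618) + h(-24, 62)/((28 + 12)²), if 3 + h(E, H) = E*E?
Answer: 573/1600 ≈ 0.35812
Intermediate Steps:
B = 0
h(E, H) = -3 + E² (h(E, H) = -3 + E*E = -3 + E²)
B/(-1618) + h(-24, 62)/((28 + 12)²) = 0/(-1618) + (-3 + (-24)²)/((28 + 12)²) = 0*(-1/1618) + (-3 + 576)/(40²) = 0 + 573/1600 = 573/1600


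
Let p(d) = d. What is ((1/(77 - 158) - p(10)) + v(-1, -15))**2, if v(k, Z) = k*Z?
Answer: 163216/6561 ≈ 24.877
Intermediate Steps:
v(k, Z) = Z*k
((1/(77 - 158) - p(10)) + v(-1, -15))**2 = ((1/(77 - 158) - 1*10) - 15*(-1))**2 = ((1/(-81) - 10) + 15)**2 = ((-1/81 - 10) + 15)**2 = (-811/81 + 15)**2 = (404/81)**2 = 163216/6561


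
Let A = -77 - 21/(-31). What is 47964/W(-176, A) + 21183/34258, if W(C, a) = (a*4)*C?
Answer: 1539668439/1018969952 ≈ 1.5110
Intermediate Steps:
A = -2366/31 (A = -77 - 21*(-1)/31 = -77 - 1*(-21/31) = -77 + 21/31 = -2366/31 ≈ -76.323)
W(C, a) = 4*C*a (W(C, a) = (4*a)*C = 4*C*a)
47964/W(-176, A) + 21183/34258 = 47964/((4*(-176)*(-2366/31))) + 21183/34258 = 47964/(1665664/31) + 21183*(1/34258) = 47964*(31/1665664) + 21183/34258 = 53103/59488 + 21183/34258 = 1539668439/1018969952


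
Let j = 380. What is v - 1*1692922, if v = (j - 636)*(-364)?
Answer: -1599738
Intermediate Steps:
v = 93184 (v = (380 - 636)*(-364) = -256*(-364) = 93184)
v - 1*1692922 = 93184 - 1*1692922 = 93184 - 1692922 = -1599738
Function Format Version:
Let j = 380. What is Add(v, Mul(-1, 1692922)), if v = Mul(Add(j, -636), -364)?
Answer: -1599738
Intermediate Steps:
v = 93184 (v = Mul(Add(380, -636), -364) = Mul(-256, -364) = 93184)
Add(v, Mul(-1, 1692922)) = Add(93184, Mul(-1, 1692922)) = Add(93184, -1692922) = -1599738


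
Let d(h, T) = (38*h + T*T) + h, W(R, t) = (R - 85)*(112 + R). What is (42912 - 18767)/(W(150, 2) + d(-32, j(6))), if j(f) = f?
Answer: 2195/1438 ≈ 1.5264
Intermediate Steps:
W(R, t) = (-85 + R)*(112 + R)
d(h, T) = T² + 39*h (d(h, T) = (38*h + T²) + h = (T² + 38*h) + h = T² + 39*h)
(42912 - 18767)/(W(150, 2) + d(-32, j(6))) = (42912 - 18767)/((-9520 + 150² + 27*150) + (6² + 39*(-32))) = 24145/((-9520 + 22500 + 4050) + (36 - 1248)) = 24145/(17030 - 1212) = 24145/15818 = 24145*(1/15818) = 2195/1438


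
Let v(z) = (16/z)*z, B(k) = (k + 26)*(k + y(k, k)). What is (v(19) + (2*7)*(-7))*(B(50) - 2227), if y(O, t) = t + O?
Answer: -752186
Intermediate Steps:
y(O, t) = O + t
B(k) = 3*k*(26 + k) (B(k) = (k + 26)*(k + (k + k)) = (26 + k)*(k + 2*k) = (26 + k)*(3*k) = 3*k*(26 + k))
v(z) = 16
(v(19) + (2*7)*(-7))*(B(50) - 2227) = (16 + (2*7)*(-7))*(3*50*(26 + 50) - 2227) = (16 + 14*(-7))*(3*50*76 - 2227) = (16 - 98)*(11400 - 2227) = -82*9173 = -752186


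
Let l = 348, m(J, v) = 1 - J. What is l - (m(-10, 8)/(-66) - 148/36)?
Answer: 6341/18 ≈ 352.28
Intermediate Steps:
l - (m(-10, 8)/(-66) - 148/36) = 348 - ((1 - 1*(-10))/(-66) - 148/36) = 348 - ((1 + 10)*(-1/66) - 148*1/36) = 348 - (11*(-1/66) - 37/9) = 348 - (-⅙ - 37/9) = 348 - 1*(-77/18) = 348 + 77/18 = 6341/18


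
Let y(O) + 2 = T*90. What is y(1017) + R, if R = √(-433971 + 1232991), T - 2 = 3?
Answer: 448 + 6*√22195 ≈ 1341.9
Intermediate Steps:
T = 5 (T = 2 + 3 = 5)
y(O) = 448 (y(O) = -2 + 5*90 = -2 + 450 = 448)
R = 6*√22195 (R = √799020 = 6*√22195 ≈ 893.88)
y(1017) + R = 448 + 6*√22195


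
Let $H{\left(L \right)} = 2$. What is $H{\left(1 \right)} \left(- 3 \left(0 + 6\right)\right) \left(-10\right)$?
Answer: $360$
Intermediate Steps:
$H{\left(1 \right)} \left(- 3 \left(0 + 6\right)\right) \left(-10\right) = 2 \left(- 3 \left(0 + 6\right)\right) \left(-10\right) = 2 \left(\left(-3\right) 6\right) \left(-10\right) = 2 \left(-18\right) \left(-10\right) = \left(-36\right) \left(-10\right) = 360$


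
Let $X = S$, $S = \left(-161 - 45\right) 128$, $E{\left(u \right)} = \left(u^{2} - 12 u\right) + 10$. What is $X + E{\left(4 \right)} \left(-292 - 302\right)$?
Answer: $-13300$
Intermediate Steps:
$E{\left(u \right)} = 10 + u^{2} - 12 u$
$S = -26368$ ($S = \left(-206\right) 128 = -26368$)
$X = -26368$
$X + E{\left(4 \right)} \left(-292 - 302\right) = -26368 + \left(10 + 4^{2} - 48\right) \left(-292 - 302\right) = -26368 + \left(10 + 16 - 48\right) \left(-594\right) = -26368 - -13068 = -26368 + 13068 = -13300$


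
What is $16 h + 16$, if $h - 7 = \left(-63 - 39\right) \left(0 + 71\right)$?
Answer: $-115744$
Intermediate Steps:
$h = -7235$ ($h = 7 + \left(-63 - 39\right) \left(0 + 71\right) = 7 - 7242 = -7235$)
$16 h + 16 = 16 \left(-7235\right) + 16 = -115760 + 16 = -115744$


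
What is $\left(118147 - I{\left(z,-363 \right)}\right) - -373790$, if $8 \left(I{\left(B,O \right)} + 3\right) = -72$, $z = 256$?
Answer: $491949$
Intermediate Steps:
$I{\left(B,O \right)} = -12$ ($I{\left(B,O \right)} = -3 + \frac{1}{8} \left(-72\right) = -3 - 9 = -12$)
$\left(118147 - I{\left(z,-363 \right)}\right) - -373790 = \left(118147 - -12\right) - -373790 = \left(118147 + 12\right) + 373790 = 118159 + 373790 = 491949$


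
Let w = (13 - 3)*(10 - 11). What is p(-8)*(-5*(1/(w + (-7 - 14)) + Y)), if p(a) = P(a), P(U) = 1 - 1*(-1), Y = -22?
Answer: 6830/31 ≈ 220.32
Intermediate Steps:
P(U) = 2 (P(U) = 1 + 1 = 2)
p(a) = 2
w = -10 (w = 10*(-1) = -10)
p(-8)*(-5*(1/(w + (-7 - 14)) + Y)) = 2*(-5*(1/(-10 + (-7 - 14)) - 22)) = 2*(-5*(1/(-10 - 21) - 22)) = 2*(-5*(1/(-31) - 22)) = 2*(-5*(-1/31 - 22)) = 2*(-5*(-683/31)) = 2*(3415/31) = 6830/31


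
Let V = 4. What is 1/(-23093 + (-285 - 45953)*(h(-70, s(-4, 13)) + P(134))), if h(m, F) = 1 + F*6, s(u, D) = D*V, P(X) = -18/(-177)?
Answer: -59/855517061 ≈ -6.8964e-8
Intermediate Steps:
P(X) = 6/59 (P(X) = -18*(-1/177) = 6/59)
s(u, D) = 4*D (s(u, D) = D*4 = 4*D)
h(m, F) = 1 + 6*F
1/(-23093 + (-285 - 45953)*(h(-70, s(-4, 13)) + P(134))) = 1/(-23093 + (-285 - 45953)*((1 + 6*(4*13)) + 6/59)) = 1/(-23093 - 46238*((1 + 6*52) + 6/59)) = 1/(-23093 - 46238*((1 + 312) + 6/59)) = 1/(-23093 - 46238*(313 + 6/59)) = 1/(-23093 - 46238*18473/59) = 1/(-23093 - 854154574/59) = 1/(-855517061/59) = -59/855517061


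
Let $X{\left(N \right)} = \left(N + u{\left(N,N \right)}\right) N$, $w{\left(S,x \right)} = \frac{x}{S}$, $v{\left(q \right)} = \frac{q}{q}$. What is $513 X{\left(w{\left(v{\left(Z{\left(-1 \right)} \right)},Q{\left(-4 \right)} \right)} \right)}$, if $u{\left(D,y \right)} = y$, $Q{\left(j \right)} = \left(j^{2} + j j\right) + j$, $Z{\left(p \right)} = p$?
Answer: $804384$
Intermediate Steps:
$Q{\left(j \right)} = j + 2 j^{2}$ ($Q{\left(j \right)} = \left(j^{2} + j^{2}\right) + j = 2 j^{2} + j = j + 2 j^{2}$)
$v{\left(q \right)} = 1$
$X{\left(N \right)} = 2 N^{2}$ ($X{\left(N \right)} = \left(N + N\right) N = 2 N N = 2 N^{2}$)
$513 X{\left(w{\left(v{\left(Z{\left(-1 \right)} \right)},Q{\left(-4 \right)} \right)} \right)} = 513 \cdot 2 \left(\frac{\left(-4\right) \left(1 + 2 \left(-4\right)\right)}{1}\right)^{2} = 513 \cdot 2 \left(- 4 \left(1 - 8\right) 1\right)^{2} = 513 \cdot 2 \left(\left(-4\right) \left(-7\right) 1\right)^{2} = 513 \cdot 2 \left(28 \cdot 1\right)^{2} = 513 \cdot 2 \cdot 28^{2} = 513 \cdot 2 \cdot 784 = 513 \cdot 1568 = 804384$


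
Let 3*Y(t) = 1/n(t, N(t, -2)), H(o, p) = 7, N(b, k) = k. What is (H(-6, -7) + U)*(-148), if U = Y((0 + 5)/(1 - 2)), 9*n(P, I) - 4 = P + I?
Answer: -888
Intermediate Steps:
n(P, I) = 4/9 + I/9 + P/9 (n(P, I) = 4/9 + (P + I)/9 = 4/9 + (I + P)/9 = 4/9 + (I/9 + P/9) = 4/9 + I/9 + P/9)
Y(t) = 1/(3*(2/9 + t/9)) (Y(t) = 1/(3*(4/9 + (⅑)*(-2) + t/9)) = 1/(3*(4/9 - 2/9 + t/9)) = 1/(3*(2/9 + t/9)))
U = -1 (U = 3/(2 + (0 + 5)/(1 - 2)) = 3/(2 + 5/(-1)) = 3/(2 + 5*(-1)) = 3/(2 - 5) = 3/(-3) = 3*(-⅓) = -1)
(H(-6, -7) + U)*(-148) = (7 - 1)*(-148) = 6*(-148) = -888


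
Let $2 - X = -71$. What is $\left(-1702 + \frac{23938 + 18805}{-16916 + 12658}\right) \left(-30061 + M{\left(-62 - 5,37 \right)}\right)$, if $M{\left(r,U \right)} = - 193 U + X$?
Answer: $\frac{270665174811}{4258} \approx 6.3566 \cdot 10^{7}$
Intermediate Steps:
$X = 73$ ($X = 2 - -71 = 2 + 71 = 73$)
$M{\left(r,U \right)} = 73 - 193 U$ ($M{\left(r,U \right)} = - 193 U + 73 = 73 - 193 U$)
$\left(-1702 + \frac{23938 + 18805}{-16916 + 12658}\right) \left(-30061 + M{\left(-62 - 5,37 \right)}\right) = \left(-1702 + \frac{23938 + 18805}{-16916 + 12658}\right) \left(-30061 + \left(73 - 7141\right)\right) = \left(-1702 + \frac{42743}{-4258}\right) \left(-30061 + \left(73 - 7141\right)\right) = \left(-1702 + 42743 \left(- \frac{1}{4258}\right)\right) \left(-30061 - 7068\right) = \left(-1702 - \frac{42743}{4258}\right) \left(-37129\right) = \left(- \frac{7289859}{4258}\right) \left(-37129\right) = \frac{270665174811}{4258}$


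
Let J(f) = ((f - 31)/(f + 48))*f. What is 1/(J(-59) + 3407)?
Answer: 11/32167 ≈ 0.00034197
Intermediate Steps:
J(f) = f*(-31 + f)/(48 + f) (J(f) = ((-31 + f)/(48 + f))*f = f*(-31 + f)/(48 + f))
1/(J(-59) + 3407) = 1/(-59*(-31 - 59)/(48 - 59) + 3407) = 1/(-59*(-90)/(-11) + 3407) = 1/(-59*(-1/11)*(-90) + 3407) = 1/(-5310/11 + 3407) = 1/(32167/11) = 11/32167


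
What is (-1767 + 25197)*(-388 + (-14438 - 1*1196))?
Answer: -375395460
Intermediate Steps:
(-1767 + 25197)*(-388 + (-14438 - 1*1196)) = 23430*(-388 + (-14438 - 1196)) = 23430*(-388 - 15634) = 23430*(-16022) = -375395460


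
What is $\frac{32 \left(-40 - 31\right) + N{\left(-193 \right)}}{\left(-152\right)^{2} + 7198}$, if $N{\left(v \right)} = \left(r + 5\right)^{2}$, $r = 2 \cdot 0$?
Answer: $- \frac{2247}{30302} \approx -0.074154$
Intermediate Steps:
$r = 0$
$N{\left(v \right)} = 25$ ($N{\left(v \right)} = \left(0 + 5\right)^{2} = 5^{2} = 25$)
$\frac{32 \left(-40 - 31\right) + N{\left(-193 \right)}}{\left(-152\right)^{2} + 7198} = \frac{32 \left(-40 - 31\right) + 25}{\left(-152\right)^{2} + 7198} = \frac{32 \left(-71\right) + 25}{23104 + 7198} = \frac{-2272 + 25}{30302} = \left(-2247\right) \frac{1}{30302} = - \frac{2247}{30302}$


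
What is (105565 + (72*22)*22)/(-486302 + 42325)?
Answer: -140413/443977 ≈ -0.31626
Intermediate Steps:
(105565 + (72*22)*22)/(-486302 + 42325) = (105565 + 1584*22)/(-443977) = (105565 + 34848)*(-1/443977) = 140413*(-1/443977) = -140413/443977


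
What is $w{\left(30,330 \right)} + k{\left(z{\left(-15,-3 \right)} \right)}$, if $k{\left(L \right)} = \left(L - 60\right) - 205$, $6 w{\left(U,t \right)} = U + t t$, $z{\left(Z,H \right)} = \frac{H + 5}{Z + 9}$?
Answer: $\frac{53669}{3} \approx 17890.0$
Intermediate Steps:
$z{\left(Z,H \right)} = \frac{5 + H}{9 + Z}$
$w{\left(U,t \right)} = \frac{U}{6} + \frac{t^{2}}{6}$ ($w{\left(U,t \right)} = \frac{U + t t}{6} = \frac{U + t^{2}}{6} = \frac{U}{6} + \frac{t^{2}}{6}$)
$k{\left(L \right)} = -265 + L$ ($k{\left(L \right)} = \left(L - 60\right) - 205 = \left(-60 + L\right) - 205 = -265 + L$)
$w{\left(30,330 \right)} + k{\left(z{\left(-15,-3 \right)} \right)} = \left(\frac{1}{6} \cdot 30 + \frac{330^{2}}{6}\right) - \left(265 - \frac{5 - 3}{9 - 15}\right) = \left(5 + \frac{1}{6} \cdot 108900\right) - \left(265 - \frac{1}{-6} \cdot 2\right) = \left(5 + 18150\right) - \frac{796}{3} = 18155 - \frac{796}{3} = \frac{53669}{3}$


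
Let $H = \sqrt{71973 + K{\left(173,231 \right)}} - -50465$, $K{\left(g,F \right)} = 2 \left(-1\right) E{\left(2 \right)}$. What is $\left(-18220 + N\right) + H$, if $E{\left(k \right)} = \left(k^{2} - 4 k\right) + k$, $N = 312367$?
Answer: $344612 + \sqrt{71977} \approx 3.4488 \cdot 10^{5}$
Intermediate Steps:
$E{\left(k \right)} = k^{2} - 3 k$
$K{\left(g,F \right)} = 4$ ($K{\left(g,F \right)} = 2 \left(-1\right) 2 \left(-3 + 2\right) = - 2 \cdot 2 \left(-1\right) = \left(-2\right) \left(-2\right) = 4$)
$H = 50465 + \sqrt{71977}$ ($H = \sqrt{71973 + 4} - -50465 = \sqrt{71977} + 50465 = 50465 + \sqrt{71977} \approx 50733.0$)
$\left(-18220 + N\right) + H = \left(-18220 + 312367\right) + \left(50465 + \sqrt{71977}\right) = 294147 + \left(50465 + \sqrt{71977}\right) = 344612 + \sqrt{71977}$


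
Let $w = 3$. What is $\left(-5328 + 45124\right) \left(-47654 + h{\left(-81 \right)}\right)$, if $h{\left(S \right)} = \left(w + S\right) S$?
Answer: $-1645007456$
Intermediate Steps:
$h{\left(S \right)} = S \left(3 + S\right)$ ($h{\left(S \right)} = \left(3 + S\right) S = S \left(3 + S\right)$)
$\left(-5328 + 45124\right) \left(-47654 + h{\left(-81 \right)}\right) = \left(-5328 + 45124\right) \left(-47654 - 81 \left(3 - 81\right)\right) = 39796 \left(-47654 - -6318\right) = 39796 \left(-47654 + 6318\right) = 39796 \left(-41336\right) = -1645007456$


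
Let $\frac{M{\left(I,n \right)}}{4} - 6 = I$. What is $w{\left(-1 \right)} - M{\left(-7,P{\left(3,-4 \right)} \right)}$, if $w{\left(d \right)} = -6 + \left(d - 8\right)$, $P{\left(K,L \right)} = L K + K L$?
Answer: $-11$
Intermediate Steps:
$P{\left(K,L \right)} = 2 K L$ ($P{\left(K,L \right)} = K L + K L = 2 K L$)
$w{\left(d \right)} = -14 + d$ ($w{\left(d \right)} = -6 + \left(-8 + d\right) = -14 + d$)
$M{\left(I,n \right)} = 24 + 4 I$
$w{\left(-1 \right)} - M{\left(-7,P{\left(3,-4 \right)} \right)} = \left(-14 - 1\right) - \left(24 + 4 \left(-7\right)\right) = -15 - \left(24 - 28\right) = -15 - -4 = -15 + 4 = -11$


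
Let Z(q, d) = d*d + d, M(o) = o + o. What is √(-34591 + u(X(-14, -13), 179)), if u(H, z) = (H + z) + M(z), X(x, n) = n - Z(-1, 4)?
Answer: I*√34087 ≈ 184.63*I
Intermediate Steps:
M(o) = 2*o
Z(q, d) = d + d² (Z(q, d) = d² + d = d + d²)
X(x, n) = -20 + n (X(x, n) = n - 4*(1 + 4) = n - 4*5 = n - 1*20 = n - 20 = -20 + n)
u(H, z) = H + 3*z (u(H, z) = (H + z) + 2*z = H + 3*z)
√(-34591 + u(X(-14, -13), 179)) = √(-34591 + ((-20 - 13) + 3*179)) = √(-34591 + (-33 + 537)) = √(-34591 + 504) = √(-34087) = I*√34087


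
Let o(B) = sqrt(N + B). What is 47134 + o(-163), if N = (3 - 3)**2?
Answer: 47134 + I*sqrt(163) ≈ 47134.0 + 12.767*I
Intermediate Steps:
N = 0 (N = 0**2 = 0)
o(B) = sqrt(B) (o(B) = sqrt(0 + B) = sqrt(B))
47134 + o(-163) = 47134 + sqrt(-163) = 47134 + I*sqrt(163)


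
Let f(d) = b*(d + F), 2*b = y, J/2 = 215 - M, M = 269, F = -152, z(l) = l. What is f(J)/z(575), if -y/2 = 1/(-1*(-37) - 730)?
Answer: -52/79695 ≈ -0.00065249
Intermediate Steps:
y = 2/693 (y = -2/(-1*(-37) - 730) = -2/(37 - 730) = -2/(-693) = -2*(-1/693) = 2/693 ≈ 0.0028860)
J = -108 (J = 2*(215 - 1*269) = 2*(215 - 269) = 2*(-54) = -108)
b = 1/693 (b = (½)*(2/693) = 1/693 ≈ 0.0014430)
f(d) = -152/693 + d/693 (f(d) = (d - 152)/693 = (-152 + d)/693 = -152/693 + d/693)
f(J)/z(575) = (-152/693 + (1/693)*(-108))/575 = (-152/693 - 12/77)*(1/575) = -260/693*1/575 = -52/79695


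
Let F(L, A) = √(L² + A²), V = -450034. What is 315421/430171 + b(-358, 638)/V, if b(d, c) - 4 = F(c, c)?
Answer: 70974226815/96795787907 - 319*√2/225017 ≈ 0.73123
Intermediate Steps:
F(L, A) = √(A² + L²)
b(d, c) = 4 + √2*√(c²) (b(d, c) = 4 + √(c² + c²) = 4 + √(2*c²) = 4 + √2*√(c²))
315421/430171 + b(-358, 638)/V = 315421/430171 + (4 + √2*√(638²))/(-450034) = 315421*(1/430171) + (4 + √2*√407044)*(-1/450034) = 315421/430171 + (4 + √2*638)*(-1/450034) = 315421/430171 + (4 + 638*√2)*(-1/450034) = 315421/430171 + (-2/225017 - 319*√2/225017) = 70974226815/96795787907 - 319*√2/225017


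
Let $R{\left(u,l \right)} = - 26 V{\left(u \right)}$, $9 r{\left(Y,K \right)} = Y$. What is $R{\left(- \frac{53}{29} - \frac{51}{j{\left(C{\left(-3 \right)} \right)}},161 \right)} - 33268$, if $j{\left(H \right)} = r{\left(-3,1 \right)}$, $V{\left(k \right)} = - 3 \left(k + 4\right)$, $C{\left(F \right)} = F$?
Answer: $- \frac{613772}{29} \approx -21165.0$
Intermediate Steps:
$V{\left(k \right)} = -12 - 3 k$ ($V{\left(k \right)} = - 3 \left(4 + k\right) = -12 - 3 k$)
$r{\left(Y,K \right)} = \frac{Y}{9}$
$j{\left(H \right)} = - \frac{1}{3}$ ($j{\left(H \right)} = \frac{1}{9} \left(-3\right) = - \frac{1}{3}$)
$R{\left(u,l \right)} = 312 + 78 u$ ($R{\left(u,l \right)} = - 26 \left(-12 - 3 u\right) = 312 + 78 u$)
$R{\left(- \frac{53}{29} - \frac{51}{j{\left(C{\left(-3 \right)} \right)}},161 \right)} - 33268 = \left(312 + 78 \left(- \frac{53}{29} - \frac{51}{- \frac{1}{3}}\right)\right) - 33268 = \left(312 + 78 \left(\left(-53\right) \frac{1}{29} - -153\right)\right) - 33268 = \left(312 + 78 \left(- \frac{53}{29} + 153\right)\right) - 33268 = \left(312 + 78 \cdot \frac{4384}{29}\right) - 33268 = \left(312 + \frac{341952}{29}\right) - 33268 = \frac{351000}{29} - 33268 = - \frac{613772}{29}$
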